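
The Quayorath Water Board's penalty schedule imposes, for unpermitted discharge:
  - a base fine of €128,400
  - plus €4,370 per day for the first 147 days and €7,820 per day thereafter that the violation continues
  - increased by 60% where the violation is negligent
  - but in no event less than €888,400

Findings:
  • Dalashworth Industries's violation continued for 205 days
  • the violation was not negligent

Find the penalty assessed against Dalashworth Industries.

First 147 days: 147 × €4,370 = €642,390
Remaining days: (205 − 147) × €7,820 = €453,560
Per-day component: €642,390 + €453,560 = €1,095,950
Base plus per-day: €128,400 + €1,095,950 = €1,224,350
The violation was not negligent: no 60% increase.
Minimum €888,400: €1,224,350 meets the minimum, no increase.

€1,224,350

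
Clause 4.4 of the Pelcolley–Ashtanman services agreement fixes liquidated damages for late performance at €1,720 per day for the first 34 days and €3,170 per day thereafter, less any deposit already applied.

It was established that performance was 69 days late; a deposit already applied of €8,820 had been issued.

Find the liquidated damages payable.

First 34 days: 34 × €1,720 = €58,480
Remaining days: (69 − 34) × €3,170 = €110,950
Accrued per-day damages: €58,480 + €110,950 = €169,430
Less deposit already applied: €169,430 − €8,820 = €160,610

€160,610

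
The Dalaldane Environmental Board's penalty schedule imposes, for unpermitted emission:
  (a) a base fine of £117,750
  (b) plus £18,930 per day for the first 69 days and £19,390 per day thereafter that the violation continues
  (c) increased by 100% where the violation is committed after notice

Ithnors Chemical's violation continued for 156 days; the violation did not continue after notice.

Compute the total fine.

£3,110,850

First 69 days: 69 × £18,930 = £1,306,170
Remaining days: (156 − 69) × £19,390 = £1,686,930
Per-day component: £1,306,170 + £1,686,930 = £2,993,100
Base plus per-day: £117,750 + £2,993,100 = £3,110,850
The violation did not continue after notice: no 100% increase.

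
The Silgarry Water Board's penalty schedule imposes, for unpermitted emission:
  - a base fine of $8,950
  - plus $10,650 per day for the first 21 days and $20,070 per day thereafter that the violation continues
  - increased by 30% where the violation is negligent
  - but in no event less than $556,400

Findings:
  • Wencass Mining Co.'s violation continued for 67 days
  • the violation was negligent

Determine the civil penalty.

First 21 days: 21 × $10,650 = $223,650
Remaining days: (67 − 21) × $20,070 = $923,220
Per-day component: $223,650 + $923,220 = $1,146,870
Base plus per-day: $8,950 + $1,146,870 = $1,155,820
Enhancement: 30% of $1,155,820 = $346,746
Enhanced fine: $1,155,820 + $346,746 = $1,502,566
Minimum $556,400: $1,502,566 meets the minimum, no increase.

$1,502,566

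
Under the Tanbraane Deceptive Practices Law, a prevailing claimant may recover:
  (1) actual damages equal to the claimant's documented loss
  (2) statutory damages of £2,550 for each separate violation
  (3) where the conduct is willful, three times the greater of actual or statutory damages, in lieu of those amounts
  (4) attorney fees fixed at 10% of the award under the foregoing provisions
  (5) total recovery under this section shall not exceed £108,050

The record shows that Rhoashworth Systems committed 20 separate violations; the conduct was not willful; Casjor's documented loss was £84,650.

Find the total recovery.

Statutory damages: 20 × £2,550 = £51,000
Conduct not willful: the in-lieu enhancement does not apply.
Actual plus statutory damages: £84,650 + £51,000 = £135,650
Attorney fees: 10% of £135,650 = £13,565
Total before cap: £135,650 + £13,565 = £149,215
Cap at £108,050: £149,215 exceeds the cap → £108,050

Total recovery: £108,050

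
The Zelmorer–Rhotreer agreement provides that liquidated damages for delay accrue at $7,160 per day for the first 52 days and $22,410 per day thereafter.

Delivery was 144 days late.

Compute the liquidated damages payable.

$2,434,040

First 52 days: 52 × $7,160 = $372,320
Remaining days: (144 − 52) × $22,410 = $2,061,720
Accrued per-day damages: $372,320 + $2,061,720 = $2,434,040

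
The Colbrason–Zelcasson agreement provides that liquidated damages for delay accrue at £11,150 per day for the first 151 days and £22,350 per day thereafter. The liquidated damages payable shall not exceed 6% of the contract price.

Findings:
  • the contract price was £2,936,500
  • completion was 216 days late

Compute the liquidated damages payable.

First 151 days: 151 × £11,150 = £1,683,650
Remaining days: (216 − 151) × £22,350 = £1,452,750
Accrued per-day damages: £1,683,650 + £1,452,750 = £3,136,400
Cap: 6% of £2,936,500 = £176,190
Cap at £176,190: £3,136,400 exceeds the cap → £176,190

£176,190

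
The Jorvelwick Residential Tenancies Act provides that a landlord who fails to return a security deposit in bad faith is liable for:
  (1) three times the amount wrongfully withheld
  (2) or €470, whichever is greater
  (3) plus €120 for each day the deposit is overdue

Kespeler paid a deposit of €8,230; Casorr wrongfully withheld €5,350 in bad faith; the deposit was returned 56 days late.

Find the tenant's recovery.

Trebled: 3 × €5,350 = €16,050
Minimum €470: €16,050 meets the minimum, no increase.
Late-return penalty: 56 × €120 = €6,720
Damages plus late penalty: €16,050 + €6,720 = €22,770

€22,770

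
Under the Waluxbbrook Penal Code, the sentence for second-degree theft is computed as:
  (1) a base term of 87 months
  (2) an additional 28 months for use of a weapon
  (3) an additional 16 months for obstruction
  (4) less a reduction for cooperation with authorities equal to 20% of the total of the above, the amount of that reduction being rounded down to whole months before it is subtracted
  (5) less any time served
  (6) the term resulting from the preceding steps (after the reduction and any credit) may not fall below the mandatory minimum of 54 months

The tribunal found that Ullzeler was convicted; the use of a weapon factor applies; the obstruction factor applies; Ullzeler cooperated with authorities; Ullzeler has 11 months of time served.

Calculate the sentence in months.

Use of a weapon enhancement: +28 months
Obstruction enhancement: +16 months
Adjusted term: 87 months + 28 months + 16 months = 131 months
Cooperation with authorities reduction: 20% of 131 months = 26 months (rounded down)
After reduction: 131 − 26 = 105 months
Less time served: 105 months − 11 months = 94 months
Minimum 54 months: 94 months meets the minimum, no increase.

Sentence: 94 months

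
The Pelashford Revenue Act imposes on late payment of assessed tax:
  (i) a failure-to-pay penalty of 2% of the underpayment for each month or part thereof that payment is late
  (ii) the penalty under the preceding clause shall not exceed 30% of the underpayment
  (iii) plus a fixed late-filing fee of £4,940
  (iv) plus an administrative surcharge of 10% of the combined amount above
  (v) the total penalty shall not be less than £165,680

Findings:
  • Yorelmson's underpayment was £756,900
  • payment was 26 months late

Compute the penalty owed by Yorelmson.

Accrued rate: 2% × 26 = 52%, capped at 30% → 30%
Failure-to-pay penalty: 30% of £756,900 = £227,070
Penalty before surcharge: £227,070 + £4,940 = £232,010
Administrative surcharge: 10% of £232,010 = £23,201
Total penalty: £232,010 + £23,201 = £255,211
Minimum £165,680: £255,211 meets the minimum, no increase.

£255,211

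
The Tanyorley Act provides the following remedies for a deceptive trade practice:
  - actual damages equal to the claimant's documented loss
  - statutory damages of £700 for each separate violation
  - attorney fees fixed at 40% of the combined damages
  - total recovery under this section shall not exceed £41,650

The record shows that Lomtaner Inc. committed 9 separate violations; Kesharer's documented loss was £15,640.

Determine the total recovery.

Total recovery: £30,716

Statutory damages: 9 × £700 = £6,300
Combined damages: £15,640 + £6,300 = £21,940
Attorney fees: 40% of £21,940 = £8,776
Total before cap: £21,940 + £8,776 = £30,716
Cap at £41,650: £30,716 is within the cap, no reduction.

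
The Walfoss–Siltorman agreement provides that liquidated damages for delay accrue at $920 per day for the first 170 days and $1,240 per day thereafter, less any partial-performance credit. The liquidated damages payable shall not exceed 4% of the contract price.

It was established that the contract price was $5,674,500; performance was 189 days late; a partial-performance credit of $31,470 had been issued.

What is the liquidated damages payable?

Liquidated damages: $148,490

First 170 days: 170 × $920 = $156,400
Remaining days: (189 − 170) × $1,240 = $23,560
Accrued per-day damages: $156,400 + $23,560 = $179,960
Less partial-performance credit: $179,960 − $31,470 = $148,490
Cap: 4% of $5,674,500 = $226,980
Cap at $226,980: $148,490 is within the cap, no reduction.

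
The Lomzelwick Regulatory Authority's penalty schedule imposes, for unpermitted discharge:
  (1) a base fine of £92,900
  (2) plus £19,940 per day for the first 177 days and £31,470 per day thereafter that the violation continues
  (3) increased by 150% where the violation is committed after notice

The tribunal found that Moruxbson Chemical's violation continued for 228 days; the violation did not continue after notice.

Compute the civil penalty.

£5,227,250

First 177 days: 177 × £19,940 = £3,529,380
Remaining days: (228 − 177) × £31,470 = £1,604,970
Per-day component: £3,529,380 + £1,604,970 = £5,134,350
Base plus per-day: £92,900 + £5,134,350 = £5,227,250
The violation did not continue after notice: no 150% increase.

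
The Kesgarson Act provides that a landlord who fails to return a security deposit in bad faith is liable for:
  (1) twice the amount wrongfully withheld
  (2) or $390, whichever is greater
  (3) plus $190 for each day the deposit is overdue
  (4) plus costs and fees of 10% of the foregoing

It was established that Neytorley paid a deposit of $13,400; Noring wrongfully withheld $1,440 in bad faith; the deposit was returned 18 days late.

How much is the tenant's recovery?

$6,930

Doubled: 2 × $1,440 = $2,880
Minimum $390: $2,880 meets the minimum, no increase.
Late-return penalty: 18 × $190 = $3,420
Damages plus late penalty: $2,880 + $3,420 = $6,300
Costs and fees: 10% of $6,300 = $630
Total recovery: $6,300 + $630 = $6,930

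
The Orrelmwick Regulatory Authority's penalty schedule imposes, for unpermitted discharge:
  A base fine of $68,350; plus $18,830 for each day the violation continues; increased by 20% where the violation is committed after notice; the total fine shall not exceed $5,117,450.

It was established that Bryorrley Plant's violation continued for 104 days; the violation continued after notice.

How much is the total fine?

Civil penalty: $2,432,004

Per-day component: 104 × $18,830 = $1,958,320
Base plus per-day: $68,350 + $1,958,320 = $2,026,670
Enhancement: 20% of $2,026,670 = $405,334
Enhanced fine: $2,026,670 + $405,334 = $2,432,004
Cap at $5,117,450: $2,432,004 is within the cap, no reduction.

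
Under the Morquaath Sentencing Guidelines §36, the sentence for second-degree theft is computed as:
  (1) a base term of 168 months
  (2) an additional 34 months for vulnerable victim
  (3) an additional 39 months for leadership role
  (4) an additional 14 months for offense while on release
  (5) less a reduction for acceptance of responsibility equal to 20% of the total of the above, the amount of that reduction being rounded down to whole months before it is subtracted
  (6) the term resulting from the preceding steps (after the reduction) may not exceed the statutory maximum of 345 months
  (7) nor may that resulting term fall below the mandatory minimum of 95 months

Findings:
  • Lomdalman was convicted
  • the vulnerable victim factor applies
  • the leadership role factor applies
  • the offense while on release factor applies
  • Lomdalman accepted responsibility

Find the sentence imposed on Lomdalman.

Vulnerable victim enhancement: +34 months
Leadership role enhancement: +39 months
Offense while on release enhancement: +14 months
Adjusted term: 168 months + 34 months + 39 months + 14 months = 255 months
Acceptance of responsibility reduction: 20% of 255 months = 51 months (rounded down)
After reduction: 255 − 51 = 204 months
Cap at 345 months: 204 months is within the cap, no reduction.
Minimum 95 months: 204 months meets the minimum, no increase.

204 months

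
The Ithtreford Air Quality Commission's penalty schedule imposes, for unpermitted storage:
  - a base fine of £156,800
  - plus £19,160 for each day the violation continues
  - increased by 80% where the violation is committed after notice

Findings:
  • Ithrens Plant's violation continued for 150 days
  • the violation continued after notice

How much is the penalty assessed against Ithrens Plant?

Per-day component: 150 × £19,160 = £2,874,000
Base plus per-day: £156,800 + £2,874,000 = £3,030,800
Enhancement: 80% of £3,030,800 = £2,424,640
Enhanced fine: £3,030,800 + £2,424,640 = £5,455,440

£5,455,440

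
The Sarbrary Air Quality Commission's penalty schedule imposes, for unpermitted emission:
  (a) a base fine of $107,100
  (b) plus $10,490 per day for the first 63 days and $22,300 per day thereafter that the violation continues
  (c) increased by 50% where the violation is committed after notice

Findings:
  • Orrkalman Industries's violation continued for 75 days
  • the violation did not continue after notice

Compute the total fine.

First 63 days: 63 × $10,490 = $660,870
Remaining days: (75 − 63) × $22,300 = $267,600
Per-day component: $660,870 + $267,600 = $928,470
Base plus per-day: $107,100 + $928,470 = $1,035,570
The violation did not continue after notice: no 50% increase.

$1,035,570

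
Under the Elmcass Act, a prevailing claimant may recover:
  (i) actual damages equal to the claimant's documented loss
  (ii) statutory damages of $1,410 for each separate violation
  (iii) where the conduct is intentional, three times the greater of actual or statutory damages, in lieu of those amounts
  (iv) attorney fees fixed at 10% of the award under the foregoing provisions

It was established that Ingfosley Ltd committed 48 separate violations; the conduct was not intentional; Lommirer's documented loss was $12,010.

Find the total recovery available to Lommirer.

Statutory damages: 48 × $1,410 = $67,680
Conduct not intentional: the in-lieu enhancement does not apply.
Actual plus statutory damages: $12,010 + $67,680 = $79,690
Attorney fees: 10% of $79,690 = $7,969
Total recovery: $79,690 + $7,969 = $87,659

Total recovery: $87,659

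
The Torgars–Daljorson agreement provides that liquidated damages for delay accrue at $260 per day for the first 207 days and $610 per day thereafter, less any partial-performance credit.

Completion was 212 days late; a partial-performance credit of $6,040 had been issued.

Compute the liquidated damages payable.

$50,830

First 207 days: 207 × $260 = $53,820
Remaining days: (212 − 207) × $610 = $3,050
Accrued per-day damages: $53,820 + $3,050 = $56,870
Less partial-performance credit: $56,870 − $6,040 = $50,830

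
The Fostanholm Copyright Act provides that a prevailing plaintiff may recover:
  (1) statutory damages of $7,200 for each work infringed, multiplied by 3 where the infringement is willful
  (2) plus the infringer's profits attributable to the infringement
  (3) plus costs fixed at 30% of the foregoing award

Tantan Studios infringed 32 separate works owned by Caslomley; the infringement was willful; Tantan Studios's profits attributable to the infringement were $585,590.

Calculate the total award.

Statutory damages: 32 × $7,200 = $230,400
Trebled: 3 × $230,400 = $691,200
Combined award: $691,200 + $585,590 = $1,276,790
Costs: 30% of $1,276,790 = $383,037
Award plus costs: $1,276,790 + $383,037 = $1,659,827

$1,659,827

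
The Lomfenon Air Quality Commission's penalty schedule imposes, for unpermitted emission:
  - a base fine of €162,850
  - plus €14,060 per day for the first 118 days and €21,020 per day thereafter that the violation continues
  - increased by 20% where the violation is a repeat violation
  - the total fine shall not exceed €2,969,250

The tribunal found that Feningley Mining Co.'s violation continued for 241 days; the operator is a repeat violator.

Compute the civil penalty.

€2,969,250

First 118 days: 118 × €14,060 = €1,659,080
Remaining days: (241 − 118) × €21,020 = €2,585,460
Per-day component: €1,659,080 + €2,585,460 = €4,244,540
Base plus per-day: €162,850 + €4,244,540 = €4,407,390
Enhancement: 20% of €4,407,390 = €881,478
Enhanced fine: €4,407,390 + €881,478 = €5,288,868
Cap at €2,969,250: €5,288,868 exceeds the cap → €2,969,250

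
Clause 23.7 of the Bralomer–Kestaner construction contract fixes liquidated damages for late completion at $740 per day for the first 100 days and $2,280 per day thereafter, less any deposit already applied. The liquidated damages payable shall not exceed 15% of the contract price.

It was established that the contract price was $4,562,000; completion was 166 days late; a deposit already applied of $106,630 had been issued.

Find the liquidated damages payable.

$117,850

First 100 days: 100 × $740 = $74,000
Remaining days: (166 − 100) × $2,280 = $150,480
Accrued per-day damages: $74,000 + $150,480 = $224,480
Less deposit already applied: $224,480 − $106,630 = $117,850
Cap: 15% of $4,562,000 = $684,300
Cap at $684,300: $117,850 is within the cap, no reduction.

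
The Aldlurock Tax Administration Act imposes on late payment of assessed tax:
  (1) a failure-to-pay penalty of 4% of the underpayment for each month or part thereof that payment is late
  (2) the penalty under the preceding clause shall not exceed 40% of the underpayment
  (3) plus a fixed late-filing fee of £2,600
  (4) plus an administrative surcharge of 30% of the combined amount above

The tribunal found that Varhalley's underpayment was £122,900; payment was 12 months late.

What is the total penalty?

Penalty: £67,288

Accrued rate: 4% × 12 = 48%, capped at 40% → 40%
Failure-to-pay penalty: 40% of £122,900 = £49,160
Penalty before surcharge: £49,160 + £2,600 = £51,760
Administrative surcharge: 30% of £51,760 = £15,528
Total penalty: £51,760 + £15,528 = £67,288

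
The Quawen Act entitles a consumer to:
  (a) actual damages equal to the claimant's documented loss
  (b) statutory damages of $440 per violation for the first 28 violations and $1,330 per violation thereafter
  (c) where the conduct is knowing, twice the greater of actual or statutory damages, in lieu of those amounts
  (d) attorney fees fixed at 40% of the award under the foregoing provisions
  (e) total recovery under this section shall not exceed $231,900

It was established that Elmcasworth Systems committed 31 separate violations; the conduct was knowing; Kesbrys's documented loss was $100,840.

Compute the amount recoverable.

First 28 violations: 28 × $440 = $12,320
Remaining violations: (31 − 28) × $1,330 = $3,990
Statutory damages: $12,320 + $3,990 = $16,310
Greater of actual damages ($100,840) or statutory damages ($16,310): $100,840
Doubled: 2 × $100,840 = $201,680
Attorney fees: 40% of $201,680 = $80,672
Total before cap: $201,680 + $80,672 = $282,352
Cap at $231,900: $282,352 exceeds the cap → $231,900

$231,900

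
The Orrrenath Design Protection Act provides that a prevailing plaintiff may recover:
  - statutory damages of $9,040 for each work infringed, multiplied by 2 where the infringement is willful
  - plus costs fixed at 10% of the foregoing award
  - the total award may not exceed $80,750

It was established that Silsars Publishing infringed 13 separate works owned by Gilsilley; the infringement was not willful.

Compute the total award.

Statutory damages: 13 × $9,040 = $117,520
Infringement not willful: no ×2 enhancement.
Costs: 10% of $117,520 = $11,752
Award plus costs: $117,520 + $11,752 = $129,272
Cap at $80,750: $129,272 exceeds the cap → $80,750

$80,750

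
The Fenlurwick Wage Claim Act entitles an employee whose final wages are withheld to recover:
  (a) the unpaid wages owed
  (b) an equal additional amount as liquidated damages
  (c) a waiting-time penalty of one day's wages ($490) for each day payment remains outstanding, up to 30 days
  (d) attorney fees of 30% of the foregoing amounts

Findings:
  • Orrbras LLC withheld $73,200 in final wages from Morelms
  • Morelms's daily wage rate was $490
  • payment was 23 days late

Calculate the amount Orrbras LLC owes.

Liquidated damages (equal amount): $73,200
Penalty days: min(23, 30) = 23
Waiting-time penalty: 23 × $490 = $11,270
Subtotal: $73,200 + $73,200 + $11,270 = $157,670
Attorney fees: 30% of $157,670 = $47,301
Total award: $157,670 + $47,301 = $204,971

$204,971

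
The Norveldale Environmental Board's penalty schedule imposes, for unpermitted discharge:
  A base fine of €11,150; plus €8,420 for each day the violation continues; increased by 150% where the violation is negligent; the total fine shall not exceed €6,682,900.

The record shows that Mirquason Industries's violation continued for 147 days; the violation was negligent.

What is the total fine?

€3,122,225

Per-day component: 147 × €8,420 = €1,237,740
Base plus per-day: €11,150 + €1,237,740 = €1,248,890
Enhancement: 150% of €1,248,890 = €1,873,335
Enhanced fine: €1,248,890 + €1,873,335 = €3,122,225
Cap at €6,682,900: €3,122,225 is within the cap, no reduction.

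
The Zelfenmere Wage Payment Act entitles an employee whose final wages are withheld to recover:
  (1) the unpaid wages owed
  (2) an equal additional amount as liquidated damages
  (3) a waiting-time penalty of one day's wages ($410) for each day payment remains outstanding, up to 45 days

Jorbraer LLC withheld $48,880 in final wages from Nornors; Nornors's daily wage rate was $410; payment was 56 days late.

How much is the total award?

$116,210

Liquidated damages (equal amount): $48,880
Penalty days: min(56, 45) = 45
Waiting-time penalty: 45 × $410 = $18,450
Total award: $48,880 + $48,880 + $18,450 = $116,210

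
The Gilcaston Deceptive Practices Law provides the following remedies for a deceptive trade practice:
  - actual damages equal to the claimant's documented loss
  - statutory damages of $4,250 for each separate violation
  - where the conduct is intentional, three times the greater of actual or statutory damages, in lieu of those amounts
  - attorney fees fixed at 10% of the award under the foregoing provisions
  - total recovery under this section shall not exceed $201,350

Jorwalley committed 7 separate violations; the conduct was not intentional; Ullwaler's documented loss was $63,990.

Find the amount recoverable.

$103,114

Statutory damages: 7 × $4,250 = $29,750
Conduct not intentional: the in-lieu enhancement does not apply.
Actual plus statutory damages: $63,990 + $29,750 = $93,740
Attorney fees: 10% of $93,740 = $9,374
Total before cap: $93,740 + $9,374 = $103,114
Cap at $201,350: $103,114 is within the cap, no reduction.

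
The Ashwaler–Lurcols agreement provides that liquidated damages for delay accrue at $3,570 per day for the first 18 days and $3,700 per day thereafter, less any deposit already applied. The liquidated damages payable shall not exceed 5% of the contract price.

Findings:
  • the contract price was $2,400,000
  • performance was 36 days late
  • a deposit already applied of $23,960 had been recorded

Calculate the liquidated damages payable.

Liquidated damages: $106,900

First 18 days: 18 × $3,570 = $64,260
Remaining days: (36 − 18) × $3,700 = $66,600
Accrued per-day damages: $64,260 + $66,600 = $130,860
Less deposit already applied: $130,860 − $23,960 = $106,900
Cap: 5% of $2,400,000 = $120,000
Cap at $120,000: $106,900 is within the cap, no reduction.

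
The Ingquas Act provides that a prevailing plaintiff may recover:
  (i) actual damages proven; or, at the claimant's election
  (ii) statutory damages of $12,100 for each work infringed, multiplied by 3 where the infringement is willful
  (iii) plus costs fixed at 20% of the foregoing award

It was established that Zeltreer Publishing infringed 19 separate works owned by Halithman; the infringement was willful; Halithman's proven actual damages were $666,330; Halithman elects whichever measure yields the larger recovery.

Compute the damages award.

$827,640

Statutory damages: 19 × $12,100 = $229,900
Trebled: 3 × $229,900 = $689,700
Greater of actual damages ($666,330) or enhanced statutory damages ($689,700): $689,700
Costs: 20% of $689,700 = $137,940
Award plus costs: $689,700 + $137,940 = $827,640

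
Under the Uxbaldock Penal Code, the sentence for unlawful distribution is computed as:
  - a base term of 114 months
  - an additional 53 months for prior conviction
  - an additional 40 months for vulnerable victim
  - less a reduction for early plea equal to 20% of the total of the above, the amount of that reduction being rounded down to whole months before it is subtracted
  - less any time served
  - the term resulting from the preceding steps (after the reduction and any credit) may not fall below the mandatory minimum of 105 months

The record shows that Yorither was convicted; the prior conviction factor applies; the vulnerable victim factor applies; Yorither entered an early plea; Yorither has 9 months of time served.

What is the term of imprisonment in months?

Prior conviction enhancement: +53 months
Vulnerable victim enhancement: +40 months
Adjusted term: 114 months + 53 months + 40 months = 207 months
Early plea reduction: 20% of 207 months = 41 months (rounded down)
After reduction: 207 − 41 = 166 months
Less time served: 166 months − 9 months = 157 months
Minimum 105 months: 157 months meets the minimum, no increase.

157 months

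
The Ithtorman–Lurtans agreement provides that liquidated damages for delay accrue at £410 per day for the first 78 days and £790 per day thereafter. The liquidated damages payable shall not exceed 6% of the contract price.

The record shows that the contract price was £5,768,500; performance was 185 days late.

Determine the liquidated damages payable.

First 78 days: 78 × £410 = £31,980
Remaining days: (185 − 78) × £790 = £84,530
Accrued per-day damages: £31,980 + £84,530 = £116,510
Cap: 6% of £5,768,500 = £346,110
Cap at £346,110: £116,510 is within the cap, no reduction.

£116,510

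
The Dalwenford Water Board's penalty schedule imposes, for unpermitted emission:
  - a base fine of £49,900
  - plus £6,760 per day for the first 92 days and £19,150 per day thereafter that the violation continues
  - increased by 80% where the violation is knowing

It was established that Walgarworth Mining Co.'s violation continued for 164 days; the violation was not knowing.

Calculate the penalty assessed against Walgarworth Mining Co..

£2,050,620

First 92 days: 92 × £6,760 = £621,920
Remaining days: (164 − 92) × £19,150 = £1,378,800
Per-day component: £621,920 + £1,378,800 = £2,000,720
Base plus per-day: £49,900 + £2,000,720 = £2,050,620
The violation was not knowing: no 80% increase.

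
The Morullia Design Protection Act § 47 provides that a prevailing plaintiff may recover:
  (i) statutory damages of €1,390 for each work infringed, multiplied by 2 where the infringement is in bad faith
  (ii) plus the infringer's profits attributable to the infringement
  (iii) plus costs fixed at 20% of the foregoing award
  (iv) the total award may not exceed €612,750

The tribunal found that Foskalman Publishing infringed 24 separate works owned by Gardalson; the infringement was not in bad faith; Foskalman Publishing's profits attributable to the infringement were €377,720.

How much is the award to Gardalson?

€493,296

Statutory damages: 24 × €1,390 = €33,360
Infringement not in bad faith: no ×2 enhancement.
Combined award: €33,360 + €377,720 = €411,080
Costs: 20% of €411,080 = €82,216
Award plus costs: €411,080 + €82,216 = €493,296
Cap at €612,750: €493,296 is within the cap, no reduction.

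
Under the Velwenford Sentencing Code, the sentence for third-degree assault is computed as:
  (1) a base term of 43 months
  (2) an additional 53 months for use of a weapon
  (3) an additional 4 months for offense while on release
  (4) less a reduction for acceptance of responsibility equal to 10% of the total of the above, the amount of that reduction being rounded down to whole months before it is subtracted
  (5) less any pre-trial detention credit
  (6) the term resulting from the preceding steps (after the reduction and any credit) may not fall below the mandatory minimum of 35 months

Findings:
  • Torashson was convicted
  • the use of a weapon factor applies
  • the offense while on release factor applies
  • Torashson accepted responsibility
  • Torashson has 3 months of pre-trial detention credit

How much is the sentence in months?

Use of a weapon enhancement: +53 months
Offense while on release enhancement: +4 months
Adjusted term: 43 months + 53 months + 4 months = 100 months
Acceptance of responsibility reduction: 10% of 100 months = 10 months (rounded down)
After reduction: 100 − 10 = 90 months
Less pre-trial detention credit: 90 months − 3 months = 87 months
Minimum 35 months: 87 months meets the minimum, no increase.

87 months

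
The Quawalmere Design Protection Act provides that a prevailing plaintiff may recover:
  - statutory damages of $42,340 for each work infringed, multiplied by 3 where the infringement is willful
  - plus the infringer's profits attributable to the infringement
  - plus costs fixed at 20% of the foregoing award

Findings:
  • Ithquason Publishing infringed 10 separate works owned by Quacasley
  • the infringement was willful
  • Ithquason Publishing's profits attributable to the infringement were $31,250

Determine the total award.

Statutory damages: 10 × $42,340 = $423,400
Trebled: 3 × $423,400 = $1,270,200
Combined award: $1,270,200 + $31,250 = $1,301,450
Costs: 20% of $1,301,450 = $260,290
Award plus costs: $1,301,450 + $260,290 = $1,561,740

Award: $1,561,740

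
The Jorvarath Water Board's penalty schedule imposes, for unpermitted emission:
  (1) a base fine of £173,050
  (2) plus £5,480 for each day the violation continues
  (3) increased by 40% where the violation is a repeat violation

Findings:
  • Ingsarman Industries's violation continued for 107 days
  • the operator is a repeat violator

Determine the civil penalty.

£1,063,174

Per-day component: 107 × £5,480 = £586,360
Base plus per-day: £173,050 + £586,360 = £759,410
Enhancement: 40% of £759,410 = £303,764
Enhanced fine: £759,410 + £303,764 = £1,063,174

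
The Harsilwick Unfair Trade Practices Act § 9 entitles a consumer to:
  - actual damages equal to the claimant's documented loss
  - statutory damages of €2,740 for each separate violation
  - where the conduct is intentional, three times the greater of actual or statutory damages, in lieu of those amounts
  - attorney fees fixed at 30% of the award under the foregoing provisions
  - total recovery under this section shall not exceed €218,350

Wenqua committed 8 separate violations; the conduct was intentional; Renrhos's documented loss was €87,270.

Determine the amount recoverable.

Statutory damages: 8 × €2,740 = €21,920
Greater of actual damages (€87,270) or statutory damages (€21,920): €87,270
Trebled: 3 × €87,270 = €261,810
Attorney fees: 30% of €261,810 = €78,543
Total before cap: €261,810 + €78,543 = €340,353
Cap at €218,350: €340,353 exceeds the cap → €218,350

€218,350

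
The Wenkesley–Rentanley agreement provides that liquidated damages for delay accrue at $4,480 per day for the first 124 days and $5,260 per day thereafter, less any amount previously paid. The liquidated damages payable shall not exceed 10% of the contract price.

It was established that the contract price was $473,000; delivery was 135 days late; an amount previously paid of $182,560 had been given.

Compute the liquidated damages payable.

First 124 days: 124 × $4,480 = $555,520
Remaining days: (135 − 124) × $5,260 = $57,860
Accrued per-day damages: $555,520 + $57,860 = $613,380
Less amount previously paid: $613,380 − $182,560 = $430,820
Cap: 10% of $473,000 = $47,300
Cap at $47,300: $430,820 exceeds the cap → $47,300

$47,300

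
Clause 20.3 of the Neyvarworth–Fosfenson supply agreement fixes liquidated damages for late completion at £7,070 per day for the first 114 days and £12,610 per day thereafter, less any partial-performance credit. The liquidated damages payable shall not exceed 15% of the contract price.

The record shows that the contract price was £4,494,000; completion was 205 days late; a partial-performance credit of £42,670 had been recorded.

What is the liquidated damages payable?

£674,100

First 114 days: 114 × £7,070 = £805,980
Remaining days: (205 − 114) × £12,610 = £1,147,510
Accrued per-day damages: £805,980 + £1,147,510 = £1,953,490
Less partial-performance credit: £1,953,490 − £42,670 = £1,910,820
Cap: 15% of £4,494,000 = £674,100
Cap at £674,100: £1,910,820 exceeds the cap → £674,100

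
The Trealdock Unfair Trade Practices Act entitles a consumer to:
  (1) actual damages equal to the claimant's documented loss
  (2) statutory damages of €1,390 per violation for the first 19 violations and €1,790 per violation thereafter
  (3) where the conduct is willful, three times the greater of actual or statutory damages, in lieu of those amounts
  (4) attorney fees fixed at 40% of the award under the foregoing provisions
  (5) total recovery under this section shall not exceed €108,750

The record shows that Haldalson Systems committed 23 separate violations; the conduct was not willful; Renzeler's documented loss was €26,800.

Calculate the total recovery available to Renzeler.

€84,518

First 19 violations: 19 × €1,390 = €26,410
Remaining violations: (23 − 19) × €1,790 = €7,160
Statutory damages: €26,410 + €7,160 = €33,570
Conduct not willful: the in-lieu enhancement does not apply.
Actual plus statutory damages: €26,800 + €33,570 = €60,370
Attorney fees: 40% of €60,370 = €24,148
Total before cap: €60,370 + €24,148 = €84,518
Cap at €108,750: €84,518 is within the cap, no reduction.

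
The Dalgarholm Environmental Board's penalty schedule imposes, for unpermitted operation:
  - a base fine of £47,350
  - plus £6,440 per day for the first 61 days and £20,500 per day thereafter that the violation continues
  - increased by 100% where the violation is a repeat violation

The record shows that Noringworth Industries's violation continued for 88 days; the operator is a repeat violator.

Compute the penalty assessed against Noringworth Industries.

First 61 days: 61 × £6,440 = £392,840
Remaining days: (88 − 61) × £20,500 = £553,500
Per-day component: £392,840 + £553,500 = £946,340
Base plus per-day: £47,350 + £946,340 = £993,690
Enhancement: 100% of £993,690 = £993,690
Enhanced fine: £993,690 + £993,690 = £1,987,380

£1,987,380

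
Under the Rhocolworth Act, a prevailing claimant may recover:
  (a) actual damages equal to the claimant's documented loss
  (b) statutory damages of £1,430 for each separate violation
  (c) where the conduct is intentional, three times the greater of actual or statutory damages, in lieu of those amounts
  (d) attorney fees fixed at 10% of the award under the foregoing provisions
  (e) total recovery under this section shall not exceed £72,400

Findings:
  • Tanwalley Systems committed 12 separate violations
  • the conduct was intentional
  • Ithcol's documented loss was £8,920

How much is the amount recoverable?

Statutory damages: 12 × £1,430 = £17,160
Greater of actual damages (£8,920) or statutory damages (£17,160): £17,160
Trebled: 3 × £17,160 = £51,480
Attorney fees: 10% of £51,480 = £5,148
Total before cap: £51,480 + £5,148 = £56,628
Cap at £72,400: £56,628 is within the cap, no reduction.

Total recovery: £56,628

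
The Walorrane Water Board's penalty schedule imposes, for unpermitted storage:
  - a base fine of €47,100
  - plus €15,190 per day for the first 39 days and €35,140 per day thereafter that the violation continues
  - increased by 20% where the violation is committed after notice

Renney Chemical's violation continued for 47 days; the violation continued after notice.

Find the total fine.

€1,104,756

First 39 days: 39 × €15,190 = €592,410
Remaining days: (47 − 39) × €35,140 = €281,120
Per-day component: €592,410 + €281,120 = €873,530
Base plus per-day: €47,100 + €873,530 = €920,630
Enhancement: 20% of €920,630 = €184,126
Enhanced fine: €920,630 + €184,126 = €1,104,756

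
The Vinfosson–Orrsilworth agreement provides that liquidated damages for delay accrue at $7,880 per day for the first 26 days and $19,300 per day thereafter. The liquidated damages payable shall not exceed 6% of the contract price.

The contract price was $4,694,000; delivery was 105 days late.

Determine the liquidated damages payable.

First 26 days: 26 × $7,880 = $204,880
Remaining days: (105 − 26) × $19,300 = $1,524,700
Accrued per-day damages: $204,880 + $1,524,700 = $1,729,580
Cap: 6% of $4,694,000 = $281,640
Cap at $281,640: $1,729,580 exceeds the cap → $281,640

$281,640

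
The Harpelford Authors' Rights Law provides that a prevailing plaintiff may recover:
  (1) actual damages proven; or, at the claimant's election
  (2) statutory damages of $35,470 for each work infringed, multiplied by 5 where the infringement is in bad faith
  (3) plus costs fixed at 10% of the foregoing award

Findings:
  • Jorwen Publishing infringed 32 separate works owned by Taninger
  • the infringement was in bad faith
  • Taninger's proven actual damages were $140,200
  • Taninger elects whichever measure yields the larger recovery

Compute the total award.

Statutory damages: 32 × $35,470 = $1,135,040
Multiplied by 5: 5 × $1,135,040 = $5,675,200
Greater of actual damages ($140,200) or enhanced statutory damages ($5,675,200): $5,675,200
Costs: 10% of $5,675,200 = $567,520
Award plus costs: $5,675,200 + $567,520 = $6,242,720

$6,242,720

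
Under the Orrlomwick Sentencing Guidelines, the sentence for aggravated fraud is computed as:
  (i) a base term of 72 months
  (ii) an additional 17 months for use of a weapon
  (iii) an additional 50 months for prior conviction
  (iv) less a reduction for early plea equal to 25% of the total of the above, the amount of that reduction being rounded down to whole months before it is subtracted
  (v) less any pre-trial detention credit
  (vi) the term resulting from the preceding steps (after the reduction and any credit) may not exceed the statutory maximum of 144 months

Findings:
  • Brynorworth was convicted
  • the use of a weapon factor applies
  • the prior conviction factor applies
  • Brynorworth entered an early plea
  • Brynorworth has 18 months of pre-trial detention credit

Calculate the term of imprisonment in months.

Use of a weapon enhancement: +17 months
Prior conviction enhancement: +50 months
Adjusted term: 72 months + 17 months + 50 months = 139 months
Early plea reduction: 25% of 139 months = 34 months (rounded down)
After reduction: 139 − 34 = 105 months
Less pre-trial detention credit: 105 months − 18 months = 87 months
Cap at 144 months: 87 months is within the cap, no reduction.

Sentence: 87 months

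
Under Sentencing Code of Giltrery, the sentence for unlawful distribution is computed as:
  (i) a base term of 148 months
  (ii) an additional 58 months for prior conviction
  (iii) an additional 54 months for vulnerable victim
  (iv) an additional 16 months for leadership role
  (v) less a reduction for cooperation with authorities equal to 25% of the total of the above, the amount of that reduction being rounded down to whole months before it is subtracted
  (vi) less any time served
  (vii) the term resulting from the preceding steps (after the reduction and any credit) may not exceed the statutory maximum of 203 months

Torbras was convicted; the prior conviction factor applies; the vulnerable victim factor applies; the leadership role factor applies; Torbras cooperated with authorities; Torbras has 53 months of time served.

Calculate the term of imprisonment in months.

Prior conviction enhancement: +58 months
Vulnerable victim enhancement: +54 months
Leadership role enhancement: +16 months
Adjusted term: 148 months + 58 months + 54 months + 16 months = 276 months
Cooperation with authorities reduction: 25% of 276 months = 69 months (rounded down)
After reduction: 276 − 69 = 207 months
Less time served: 207 months − 53 months = 154 months
Cap at 203 months: 154 months is within the cap, no reduction.

Sentence: 154 months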